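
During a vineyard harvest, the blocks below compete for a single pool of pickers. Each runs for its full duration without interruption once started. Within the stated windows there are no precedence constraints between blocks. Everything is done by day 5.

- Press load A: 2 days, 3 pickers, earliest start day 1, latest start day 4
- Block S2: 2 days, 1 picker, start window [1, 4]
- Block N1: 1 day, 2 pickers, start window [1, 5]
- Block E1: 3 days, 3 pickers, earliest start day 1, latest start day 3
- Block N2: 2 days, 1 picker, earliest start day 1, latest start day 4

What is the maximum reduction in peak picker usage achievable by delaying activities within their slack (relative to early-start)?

5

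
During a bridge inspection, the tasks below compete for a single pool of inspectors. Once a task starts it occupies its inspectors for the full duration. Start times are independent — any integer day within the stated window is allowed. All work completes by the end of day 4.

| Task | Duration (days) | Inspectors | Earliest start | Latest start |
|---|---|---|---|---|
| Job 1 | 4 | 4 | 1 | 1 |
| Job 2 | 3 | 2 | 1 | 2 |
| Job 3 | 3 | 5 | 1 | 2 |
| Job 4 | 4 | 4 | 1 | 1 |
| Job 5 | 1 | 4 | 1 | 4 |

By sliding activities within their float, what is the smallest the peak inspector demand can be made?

Early-start (Job 1@1, Job 2@1, Job 3@1, Job 4@1, Job 5@1) gives peak 19: d1:19  d2:15  d3:15  d4:8.
Shift Job 5→4.
Schedule Job 1@1, Job 2@1, Job 3@1, Job 4@1, Job 5@4: d1:15  d2:15  d3:15  d4:12 — peak 15.
Total inspector-days = 57 over 4 days ⇒ peak ≥ ⌈57/4⌉ = 15, so 15 is optimal.

15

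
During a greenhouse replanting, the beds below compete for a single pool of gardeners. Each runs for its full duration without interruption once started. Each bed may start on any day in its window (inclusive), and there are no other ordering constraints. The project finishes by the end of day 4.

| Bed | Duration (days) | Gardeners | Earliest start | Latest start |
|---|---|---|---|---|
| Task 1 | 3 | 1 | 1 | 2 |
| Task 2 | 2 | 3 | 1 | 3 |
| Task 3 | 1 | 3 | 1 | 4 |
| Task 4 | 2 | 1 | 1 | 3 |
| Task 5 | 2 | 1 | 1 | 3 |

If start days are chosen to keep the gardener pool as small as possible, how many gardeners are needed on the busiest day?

5

Early-start (Task 1@1, Task 2@1, Task 3@1, Task 4@1, Task 5@1) gives peak 9: d1:9  d2:6  d3:1  d4:0.
Shift Task 3→3, Task 5→3.
Schedule Task 1@1, Task 2@1, Task 3@3, Task 4@1, Task 5@3: d1:5  d2:5  d3:5  d4:1 — peak 5.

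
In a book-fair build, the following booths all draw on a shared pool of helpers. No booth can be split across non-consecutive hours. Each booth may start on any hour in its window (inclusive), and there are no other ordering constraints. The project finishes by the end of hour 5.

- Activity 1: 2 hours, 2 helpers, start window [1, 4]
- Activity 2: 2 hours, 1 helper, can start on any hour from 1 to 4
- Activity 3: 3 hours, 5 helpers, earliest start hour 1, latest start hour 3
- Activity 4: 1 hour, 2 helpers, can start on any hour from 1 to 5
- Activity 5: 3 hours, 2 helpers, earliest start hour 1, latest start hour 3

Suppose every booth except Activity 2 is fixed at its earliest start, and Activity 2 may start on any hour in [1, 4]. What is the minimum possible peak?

Activity 2@1: h1:12  h2:10  h3:7  h4:0  h5:0 → peak 12
Activity 2@2: h1:11  h2:10  h3:8  h4:0  h5:0 → peak 11
Activity 2@3: h1:11  h2:9  h3:8  h4:1  h5:0 → peak 11
Activity 2@4: h1:11  h2:9  h3:7  h4:1  h5:1 → peak 11
Best is Activity 2@2, peak 11.

11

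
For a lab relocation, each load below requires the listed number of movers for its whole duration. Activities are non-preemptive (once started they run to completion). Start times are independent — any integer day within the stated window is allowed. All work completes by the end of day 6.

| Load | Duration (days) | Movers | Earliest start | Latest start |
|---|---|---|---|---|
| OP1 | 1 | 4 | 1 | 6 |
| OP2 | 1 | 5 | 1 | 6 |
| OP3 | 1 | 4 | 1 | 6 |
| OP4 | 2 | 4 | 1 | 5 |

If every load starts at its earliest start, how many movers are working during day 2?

At early start, day 2 has: OP4.
Demand: 4 = 4.

4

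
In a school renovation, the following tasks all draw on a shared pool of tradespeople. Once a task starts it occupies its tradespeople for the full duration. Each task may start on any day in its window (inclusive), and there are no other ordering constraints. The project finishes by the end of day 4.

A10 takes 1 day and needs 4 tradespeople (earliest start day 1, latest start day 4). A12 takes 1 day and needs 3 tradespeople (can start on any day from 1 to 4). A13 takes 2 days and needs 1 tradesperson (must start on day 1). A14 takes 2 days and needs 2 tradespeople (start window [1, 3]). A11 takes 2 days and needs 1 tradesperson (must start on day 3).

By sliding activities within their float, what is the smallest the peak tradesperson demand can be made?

5

Early-start (A10@1, A12@1, A13@1, A14@1, A11@3) gives peak 10: d1:10  d2:3  d3:1  d4:1.
Shift A12→2, A14→3.
Schedule A10@1, A12@2, A13@1, A14@3, A11@3: d1:5  d2:4  d3:3  d4:3 — peak 5.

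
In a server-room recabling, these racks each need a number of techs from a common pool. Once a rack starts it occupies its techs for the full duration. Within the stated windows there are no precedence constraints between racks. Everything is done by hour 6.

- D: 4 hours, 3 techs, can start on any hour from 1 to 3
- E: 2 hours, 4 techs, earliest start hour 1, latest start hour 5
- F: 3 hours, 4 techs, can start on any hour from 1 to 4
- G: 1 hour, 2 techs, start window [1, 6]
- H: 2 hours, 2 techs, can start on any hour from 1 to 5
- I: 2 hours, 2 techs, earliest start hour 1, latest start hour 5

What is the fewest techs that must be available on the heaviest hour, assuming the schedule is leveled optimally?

Early-start (D@1, E@1, F@1, G@1, H@1, I@1) gives peak 17: h1:17  h2:15  h3:7  h4:3  h5:0  h6:0.
Shift F→3, G→6, H→5, I→5.
Schedule D@1, E@1, F@3, G@6, H@5, I@5: h1:7  h2:7  h3:7  h4:7  h5:8  h6:6 — peak 8.

8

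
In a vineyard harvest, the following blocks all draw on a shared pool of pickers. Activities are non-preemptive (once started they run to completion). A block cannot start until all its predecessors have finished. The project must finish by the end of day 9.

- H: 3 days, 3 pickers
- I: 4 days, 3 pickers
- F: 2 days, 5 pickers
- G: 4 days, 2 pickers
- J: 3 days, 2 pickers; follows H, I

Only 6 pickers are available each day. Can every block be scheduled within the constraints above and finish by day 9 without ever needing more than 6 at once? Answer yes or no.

yes

Schedule H@1, I@1, F@8, G@4, J@5: d1:6  d2:6  d3:6  d4:5  d5:4  d6:4  d7:4  d8:5  d9:5 — peak 6 ≤ 6.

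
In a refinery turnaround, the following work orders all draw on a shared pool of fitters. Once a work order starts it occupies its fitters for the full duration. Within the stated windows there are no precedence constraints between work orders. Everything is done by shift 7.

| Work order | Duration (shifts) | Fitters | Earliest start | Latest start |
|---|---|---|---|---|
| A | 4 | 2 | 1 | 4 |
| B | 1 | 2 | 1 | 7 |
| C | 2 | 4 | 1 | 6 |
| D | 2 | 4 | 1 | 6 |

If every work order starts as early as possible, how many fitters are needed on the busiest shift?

12

Early-start schedule: A@1, B@1, C@1, D@1.
Load per shift: shift 1: 12, shift 2: 10, shift 3: 2, shift 4: 2, shift 5: 0, shift 6: 0, shift 7: 0.
Peak is 12.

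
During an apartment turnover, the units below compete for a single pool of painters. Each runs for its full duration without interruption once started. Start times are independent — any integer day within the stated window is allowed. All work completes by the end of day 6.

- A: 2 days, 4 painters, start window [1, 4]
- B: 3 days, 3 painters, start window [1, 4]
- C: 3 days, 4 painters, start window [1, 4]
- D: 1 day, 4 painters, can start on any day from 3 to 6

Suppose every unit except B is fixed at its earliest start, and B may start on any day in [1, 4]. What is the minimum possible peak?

8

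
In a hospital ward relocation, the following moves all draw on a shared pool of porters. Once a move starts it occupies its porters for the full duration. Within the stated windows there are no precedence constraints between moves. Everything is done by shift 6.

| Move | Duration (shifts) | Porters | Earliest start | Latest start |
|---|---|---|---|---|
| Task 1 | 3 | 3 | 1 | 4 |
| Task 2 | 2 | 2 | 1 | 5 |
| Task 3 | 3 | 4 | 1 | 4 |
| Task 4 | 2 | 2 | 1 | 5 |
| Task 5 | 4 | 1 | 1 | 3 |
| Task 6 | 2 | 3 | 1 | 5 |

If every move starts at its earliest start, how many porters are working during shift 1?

At early start, shift 1 has: Task 1, Task 2, Task 3, Task 4, Task 5, Task 6.
Demand: 3 + 2 + 4 + 2 + 1 + 3 = 15.

15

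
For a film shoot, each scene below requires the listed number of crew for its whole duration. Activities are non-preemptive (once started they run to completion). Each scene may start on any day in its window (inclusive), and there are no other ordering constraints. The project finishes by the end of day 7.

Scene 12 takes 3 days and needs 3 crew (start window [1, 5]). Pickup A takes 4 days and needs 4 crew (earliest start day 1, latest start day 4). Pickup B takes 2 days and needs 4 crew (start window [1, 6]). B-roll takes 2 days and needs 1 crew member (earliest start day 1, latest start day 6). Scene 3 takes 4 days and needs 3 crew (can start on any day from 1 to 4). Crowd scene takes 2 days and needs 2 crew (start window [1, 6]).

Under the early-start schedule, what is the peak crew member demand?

17

Early-start schedule: Scene 12@1, Pickup A@1, Pickup B@1, B-roll@1, Scene 3@1, Crowd scene@1.
Load per day: day 1: 17, day 2: 17, day 3: 10, day 4: 7, day 5: 0, day 6: 0, day 7: 0.
Peak is 17.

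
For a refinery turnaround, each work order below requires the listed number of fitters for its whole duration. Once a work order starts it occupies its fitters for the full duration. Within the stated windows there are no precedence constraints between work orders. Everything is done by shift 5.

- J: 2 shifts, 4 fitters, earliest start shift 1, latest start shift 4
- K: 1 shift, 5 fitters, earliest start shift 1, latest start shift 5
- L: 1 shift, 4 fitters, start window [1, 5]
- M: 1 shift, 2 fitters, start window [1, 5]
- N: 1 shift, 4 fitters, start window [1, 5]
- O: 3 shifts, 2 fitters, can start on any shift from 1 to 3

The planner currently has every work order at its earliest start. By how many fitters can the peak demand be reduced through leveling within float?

Early-start peak: s1:21  s2:6  s3:2  s4:0  s5:0 ⇒ 21.
Leveled (J@1, K@4, L@3, M@5, N@5, O@1): s1:6  s2:6  s3:6  s4:5  s5:6 ⇒ 6.
Reduction 21 − 6 = 15.

15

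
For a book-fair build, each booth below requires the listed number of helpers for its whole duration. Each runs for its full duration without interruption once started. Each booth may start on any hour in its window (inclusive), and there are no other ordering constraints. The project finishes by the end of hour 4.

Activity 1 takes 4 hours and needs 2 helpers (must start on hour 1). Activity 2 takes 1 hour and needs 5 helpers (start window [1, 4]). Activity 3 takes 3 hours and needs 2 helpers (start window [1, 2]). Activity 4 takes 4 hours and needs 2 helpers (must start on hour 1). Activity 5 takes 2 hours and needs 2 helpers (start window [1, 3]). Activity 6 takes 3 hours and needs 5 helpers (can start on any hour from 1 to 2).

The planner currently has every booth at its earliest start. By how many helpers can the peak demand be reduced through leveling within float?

5

Early-start peak: h1:18  h2:13  h3:11  h4:4 ⇒ 18.
Leveled (Activity 1@1, Activity 2@1, Activity 3@1, Activity 4@1, Activity 5@1, Activity 6@2): h1:13  h2:13  h3:11  h4:9 ⇒ 13.
Reduction 18 − 13 = 5.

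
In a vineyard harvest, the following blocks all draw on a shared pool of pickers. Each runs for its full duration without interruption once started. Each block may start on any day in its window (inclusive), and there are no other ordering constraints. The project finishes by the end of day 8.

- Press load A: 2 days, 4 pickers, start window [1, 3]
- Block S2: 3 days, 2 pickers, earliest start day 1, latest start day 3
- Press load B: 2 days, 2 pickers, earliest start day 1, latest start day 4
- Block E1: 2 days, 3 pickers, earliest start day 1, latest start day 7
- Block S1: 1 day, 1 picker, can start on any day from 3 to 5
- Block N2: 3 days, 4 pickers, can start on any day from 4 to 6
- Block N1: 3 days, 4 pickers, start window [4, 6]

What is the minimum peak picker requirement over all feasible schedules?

Early-start (Press load A@1, Block S2@1, Press load B@1, Block E1@1, Block S1@3, Block N2@4, Block N1@4) gives peak 11: d1:11  d2:11  d3:3  d4:8  d5:8  d6:8  d7:0  d8:0.
Shift Block E1→3, Block N1→5.
Schedule Press load A@1, Block S2@1, Press load B@1, Block E1@3, Block S1@3, Block N2@4, Block N1@5: d1:8  d2:8  d3:6  d4:7  d5:8  d6:8  d7:4  d8:0 — peak 8.

8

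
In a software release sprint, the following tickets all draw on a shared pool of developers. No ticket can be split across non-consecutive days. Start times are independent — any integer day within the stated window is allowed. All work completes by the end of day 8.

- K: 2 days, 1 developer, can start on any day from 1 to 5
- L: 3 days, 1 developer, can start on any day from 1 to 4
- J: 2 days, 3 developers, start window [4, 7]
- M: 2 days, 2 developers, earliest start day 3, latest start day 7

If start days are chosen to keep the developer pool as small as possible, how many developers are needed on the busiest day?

3

Early-start (K@1, L@1, J@4, M@3) gives peak 5: d1:2  d2:2  d3:3  d4:5  d5:3  d6:0  d7:0  d8:0.
Shift M→6.
Schedule K@1, L@1, J@4, M@6: d1:2  d2:2  d3:1  d4:3  d5:3  d6:2  d7:2  d8:0 — peak 3.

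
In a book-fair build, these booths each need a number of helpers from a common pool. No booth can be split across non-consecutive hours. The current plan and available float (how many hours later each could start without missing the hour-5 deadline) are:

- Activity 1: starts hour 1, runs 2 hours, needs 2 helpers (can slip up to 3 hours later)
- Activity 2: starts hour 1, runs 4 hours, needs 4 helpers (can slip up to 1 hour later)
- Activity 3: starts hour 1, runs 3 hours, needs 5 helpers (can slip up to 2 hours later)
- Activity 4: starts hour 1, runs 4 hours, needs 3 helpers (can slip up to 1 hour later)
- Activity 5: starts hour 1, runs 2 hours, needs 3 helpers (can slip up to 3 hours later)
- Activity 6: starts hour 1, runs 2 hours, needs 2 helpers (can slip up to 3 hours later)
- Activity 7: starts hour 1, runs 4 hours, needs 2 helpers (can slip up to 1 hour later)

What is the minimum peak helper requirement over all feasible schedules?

16

Early-start (Activity 1@1, Activity 2@1, Activity 3@1, Activity 4@1, Activity 5@1, Activity 6@1, Activity 7@1) gives peak 21: h1:21  h2:21  h3:14  h4:9  h5:0.
Shift Activity 5→4, Activity 6→3.
Schedule Activity 1@1, Activity 2@1, Activity 3@1, Activity 4@1, Activity 5@4, Activity 6@3, Activity 7@1: h1:16  h2:16  h3:16  h4:14  h5:3 — peak 16.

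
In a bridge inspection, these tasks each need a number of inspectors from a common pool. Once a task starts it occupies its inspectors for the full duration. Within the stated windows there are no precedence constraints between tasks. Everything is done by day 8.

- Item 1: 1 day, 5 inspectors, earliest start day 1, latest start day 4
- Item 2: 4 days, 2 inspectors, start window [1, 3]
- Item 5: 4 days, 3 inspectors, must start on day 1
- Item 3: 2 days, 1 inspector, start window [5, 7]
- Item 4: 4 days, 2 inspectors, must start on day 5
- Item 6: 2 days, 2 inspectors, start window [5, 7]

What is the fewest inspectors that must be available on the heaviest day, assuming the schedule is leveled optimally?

Early-start (Item 1@1, Item 2@1, Item 5@1, Item 3@5, Item 4@5, Item 6@5) gives peak 10: d1:10  d2:5  d3:5  d4:5  d5:5  d6:5  d7:2  d8:2.
Shift Item 2→2.
Schedule Item 1@1, Item 2@2, Item 5@1, Item 3@5, Item 4@5, Item 6@5: d1:8  d2:5  d3:5  d4:5  d5:7  d6:5  d7:2  d8:2 — peak 8.

8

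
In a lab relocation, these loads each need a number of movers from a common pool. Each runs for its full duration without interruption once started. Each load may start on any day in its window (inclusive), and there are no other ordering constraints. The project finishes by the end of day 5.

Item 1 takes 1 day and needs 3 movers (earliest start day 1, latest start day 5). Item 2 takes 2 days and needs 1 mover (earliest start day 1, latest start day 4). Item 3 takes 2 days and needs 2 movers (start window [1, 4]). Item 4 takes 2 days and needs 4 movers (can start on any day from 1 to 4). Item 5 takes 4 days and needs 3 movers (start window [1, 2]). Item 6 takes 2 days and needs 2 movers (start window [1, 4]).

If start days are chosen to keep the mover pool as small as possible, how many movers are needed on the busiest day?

Early-start (Item 1@1, Item 2@1, Item 3@1, Item 4@1, Item 5@1, Item 6@1) gives peak 15: d1:15  d2:12  d3:3  d4:3  d5:0.
Shift Item 4→3, Item 5→2.
Schedule Item 1@1, Item 2@1, Item 3@1, Item 4@3, Item 5@2, Item 6@1: d1:8  d2:8  d3:7  d4:7  d5:3 — peak 8.

8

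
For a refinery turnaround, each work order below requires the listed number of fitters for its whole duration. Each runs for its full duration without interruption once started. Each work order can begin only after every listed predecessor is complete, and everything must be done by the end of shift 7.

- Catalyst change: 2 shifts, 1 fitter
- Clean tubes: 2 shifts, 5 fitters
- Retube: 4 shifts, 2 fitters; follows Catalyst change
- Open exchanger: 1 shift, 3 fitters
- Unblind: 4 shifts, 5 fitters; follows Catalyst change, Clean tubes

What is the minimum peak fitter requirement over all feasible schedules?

Early-start (Catalyst change@1, Clean tubes@1, Retube@3, Open exchanger@1, Unblind@3) gives peak 9: s1:9  s2:6  s3:7  s4:7  s5:7  s6:7  s7:0.
Shift Open exchanger→3, Unblind→4.
Schedule Catalyst change@1, Clean tubes@1, Retube@3, Open exchanger@3, Unblind@4: s1:6  s2:6  s3:5  s4:7  s5:7  s6:7  s7:5 — peak 7.
Total fitter-shifts = 43 over 7 shifts ⇒ peak ≥ ⌈43/7⌉ = 7, so 7 is optimal.

7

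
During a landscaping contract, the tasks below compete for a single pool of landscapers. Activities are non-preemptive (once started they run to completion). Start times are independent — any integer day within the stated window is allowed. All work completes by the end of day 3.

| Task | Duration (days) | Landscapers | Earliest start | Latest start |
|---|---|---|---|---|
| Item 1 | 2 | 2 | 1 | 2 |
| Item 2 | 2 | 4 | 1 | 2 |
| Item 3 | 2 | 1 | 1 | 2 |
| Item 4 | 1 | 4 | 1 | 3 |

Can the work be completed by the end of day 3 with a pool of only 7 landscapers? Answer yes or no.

Schedule Item 1@1, Item 2@1, Item 3@1, Item 4@3: d1:7  d2:7  d3:4 — peak 7 ≤ 7.

yes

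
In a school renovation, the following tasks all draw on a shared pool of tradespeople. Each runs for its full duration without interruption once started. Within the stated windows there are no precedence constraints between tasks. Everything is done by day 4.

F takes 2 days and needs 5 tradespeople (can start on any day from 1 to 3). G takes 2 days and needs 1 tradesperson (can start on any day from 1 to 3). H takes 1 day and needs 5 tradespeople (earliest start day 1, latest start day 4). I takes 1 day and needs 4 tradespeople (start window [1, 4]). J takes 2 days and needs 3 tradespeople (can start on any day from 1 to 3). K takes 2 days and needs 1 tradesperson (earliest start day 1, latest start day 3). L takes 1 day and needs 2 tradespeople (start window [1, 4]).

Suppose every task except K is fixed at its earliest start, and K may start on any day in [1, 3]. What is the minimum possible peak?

K@1: d1:21  d2:10  d3:0  d4:0 → peak 21
K@2: d1:20  d2:10  d3:1  d4:0 → peak 20
K@3: d1:20  d2:9  d3:1  d4:1 → peak 20
Best is K@2, peak 20.

20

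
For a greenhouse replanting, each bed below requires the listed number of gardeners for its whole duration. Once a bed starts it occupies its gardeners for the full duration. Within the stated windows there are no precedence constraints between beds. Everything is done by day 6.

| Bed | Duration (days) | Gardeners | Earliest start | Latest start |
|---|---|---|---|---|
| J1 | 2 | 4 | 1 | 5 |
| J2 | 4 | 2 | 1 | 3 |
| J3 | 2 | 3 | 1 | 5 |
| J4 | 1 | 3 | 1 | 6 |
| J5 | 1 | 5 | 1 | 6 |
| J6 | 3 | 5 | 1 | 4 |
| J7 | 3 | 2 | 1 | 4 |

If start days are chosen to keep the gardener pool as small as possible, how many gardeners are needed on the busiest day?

Early-start (J1@1, J2@1, J3@1, J4@1, J5@1, J6@1, J7@1) gives peak 24: d1:24  d2:16  d3:9  d4:2  d5:0  d6:0.
Shift J4→6, J5→3, J6→4, J7→3.
Schedule J1@1, J2@1, J3@1, J4@6, J5@3, J6@4, J7@3: d1:9  d2:9  d3:9  d4:9  d5:7  d6:8 — peak 9.
Total gardener-days = 51 over 6 days ⇒ peak ≥ ⌈51/6⌉ = 9, so 9 is optimal.

9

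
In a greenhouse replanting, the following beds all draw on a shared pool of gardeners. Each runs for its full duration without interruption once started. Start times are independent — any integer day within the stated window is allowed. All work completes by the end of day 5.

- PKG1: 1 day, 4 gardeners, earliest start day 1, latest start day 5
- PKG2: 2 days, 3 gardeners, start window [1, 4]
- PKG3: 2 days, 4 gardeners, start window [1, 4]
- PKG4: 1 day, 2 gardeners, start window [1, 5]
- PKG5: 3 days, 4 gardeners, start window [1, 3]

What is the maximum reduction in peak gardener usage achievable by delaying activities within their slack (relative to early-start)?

Early-start peak: d1:17  d2:11  d3:4  d4:0  d5:0 ⇒ 17.
Leveled (PKG1@1, PKG2@1, PKG3@2, PKG4@4, PKG5@3): d1:7  d2:7  d3:8  d4:6  d5:4 ⇒ 8.
Reduction 17 − 8 = 9.

9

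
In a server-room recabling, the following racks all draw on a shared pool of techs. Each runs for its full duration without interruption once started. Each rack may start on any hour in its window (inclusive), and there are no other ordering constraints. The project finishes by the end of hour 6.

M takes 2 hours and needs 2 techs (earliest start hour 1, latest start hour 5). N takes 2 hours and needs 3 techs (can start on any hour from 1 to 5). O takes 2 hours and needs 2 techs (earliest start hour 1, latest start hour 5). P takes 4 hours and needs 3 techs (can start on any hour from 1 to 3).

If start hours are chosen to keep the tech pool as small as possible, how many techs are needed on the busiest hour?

5

Early-start (M@1, N@1, O@1, P@1) gives peak 10: h1:10  h2:10  h3:3  h4:3  h5:0  h6:0.
Shift O→3, P→3.
Schedule M@1, N@1, O@3, P@3: h1:5  h2:5  h3:5  h4:5  h5:3  h6:3 — peak 5.
Total tech-hours = 26 over 6 hours ⇒ peak ≥ ⌈26/6⌉ = 5, so 5 is optimal.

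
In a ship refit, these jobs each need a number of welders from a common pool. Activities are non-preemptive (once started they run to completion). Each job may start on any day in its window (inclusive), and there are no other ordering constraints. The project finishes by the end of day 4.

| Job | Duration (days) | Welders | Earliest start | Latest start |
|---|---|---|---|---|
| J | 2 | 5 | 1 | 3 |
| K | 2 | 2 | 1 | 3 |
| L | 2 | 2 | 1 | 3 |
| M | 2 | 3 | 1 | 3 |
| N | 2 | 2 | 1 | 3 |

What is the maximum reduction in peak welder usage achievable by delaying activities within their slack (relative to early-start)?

7

Early-start peak: d1:14  d2:14  d3:0  d4:0 ⇒ 14.
Leveled (J@1, K@1, L@3, M@3, N@3): d1:7  d2:7  d3:7  d4:7 ⇒ 7.
Reduction 14 − 7 = 7.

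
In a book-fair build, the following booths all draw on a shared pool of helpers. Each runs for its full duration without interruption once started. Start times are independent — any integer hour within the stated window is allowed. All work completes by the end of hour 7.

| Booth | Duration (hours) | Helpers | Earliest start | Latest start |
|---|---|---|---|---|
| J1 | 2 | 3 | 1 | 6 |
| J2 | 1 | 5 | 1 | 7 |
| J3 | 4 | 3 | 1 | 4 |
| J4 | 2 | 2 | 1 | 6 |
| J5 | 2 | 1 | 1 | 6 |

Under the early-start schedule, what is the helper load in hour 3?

At early start, hour 3 has: J3.
Demand: 3 = 3.

3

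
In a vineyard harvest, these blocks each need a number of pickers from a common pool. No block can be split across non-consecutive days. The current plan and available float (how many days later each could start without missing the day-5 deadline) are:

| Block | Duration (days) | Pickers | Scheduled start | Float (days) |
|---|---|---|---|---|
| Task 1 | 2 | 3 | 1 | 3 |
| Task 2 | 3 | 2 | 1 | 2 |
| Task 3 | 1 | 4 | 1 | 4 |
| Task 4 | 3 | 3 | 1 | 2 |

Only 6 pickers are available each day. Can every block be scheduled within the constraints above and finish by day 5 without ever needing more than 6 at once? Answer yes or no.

Schedule Task 1@1, Task 2@3, Task 3@4, Task 4@1: d1:6  d2:6  d3:5  d4:6  d5:2 — peak 6 ≤ 6.

yes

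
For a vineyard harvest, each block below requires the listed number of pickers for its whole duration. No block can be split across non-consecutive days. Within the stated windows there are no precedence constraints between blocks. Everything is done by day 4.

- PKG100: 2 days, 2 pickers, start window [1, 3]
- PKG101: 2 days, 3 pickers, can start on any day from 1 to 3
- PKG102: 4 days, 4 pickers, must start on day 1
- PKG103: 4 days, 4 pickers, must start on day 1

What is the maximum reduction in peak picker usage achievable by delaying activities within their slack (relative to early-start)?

Early-start peak: d1:13  d2:13  d3:8  d4:8 ⇒ 13.
Leveled (PKG100@1, PKG101@3, PKG102@1, PKG103@1): d1:10  d2:10  d3:11  d4:11 ⇒ 11.
Reduction 13 − 11 = 2.

2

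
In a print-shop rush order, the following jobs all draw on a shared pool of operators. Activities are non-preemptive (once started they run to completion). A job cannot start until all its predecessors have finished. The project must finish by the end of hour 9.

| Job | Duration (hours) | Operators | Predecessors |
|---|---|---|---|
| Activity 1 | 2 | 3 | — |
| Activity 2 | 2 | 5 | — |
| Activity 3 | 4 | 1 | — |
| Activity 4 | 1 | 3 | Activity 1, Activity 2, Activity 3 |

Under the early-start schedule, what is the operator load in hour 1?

At early start, hour 1 has: Activity 1, Activity 2, Activity 3.
Demand: 3 + 5 + 1 = 9.

9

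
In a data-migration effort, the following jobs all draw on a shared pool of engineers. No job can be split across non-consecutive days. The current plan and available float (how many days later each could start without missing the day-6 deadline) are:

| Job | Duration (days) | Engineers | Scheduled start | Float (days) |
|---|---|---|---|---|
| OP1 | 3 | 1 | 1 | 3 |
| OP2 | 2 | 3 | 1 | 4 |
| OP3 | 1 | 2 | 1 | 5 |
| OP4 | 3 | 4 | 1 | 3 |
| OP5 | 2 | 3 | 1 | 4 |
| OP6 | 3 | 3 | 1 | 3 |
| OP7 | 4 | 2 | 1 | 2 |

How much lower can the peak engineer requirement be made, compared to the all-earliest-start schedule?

10

Early-start peak: d1:18  d2:16  d3:10  d4:2  d5:0  d6:0 ⇒ 18.
Leveled (OP1@1, OP2@1, OP3@4, OP4@1, OP5@5, OP6@4, OP7@3): d1:8  d2:8  d3:7  d4:7  d5:8  d6:8 ⇒ 8.
Reduction 18 − 8 = 10.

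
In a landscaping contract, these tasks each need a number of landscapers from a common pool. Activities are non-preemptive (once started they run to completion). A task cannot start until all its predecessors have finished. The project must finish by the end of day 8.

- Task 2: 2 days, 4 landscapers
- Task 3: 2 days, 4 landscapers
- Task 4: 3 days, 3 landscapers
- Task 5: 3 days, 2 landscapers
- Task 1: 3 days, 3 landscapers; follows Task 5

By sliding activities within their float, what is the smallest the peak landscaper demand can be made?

6

Early-start (Task 2@1, Task 3@1, Task 4@1, Task 5@1, Task 1@4) gives peak 13: d1:13  d2:13  d3:5  d4:3  d5:3  d6:3  d7:0  d8:0.
Shift Task 3→3, Task 4→5, Task 1→5.
Schedule Task 2@1, Task 3@3, Task 4@5, Task 5@1, Task 1@5: d1:6  d2:6  d3:6  d4:4  d5:6  d6:6  d7:6  d8:0 — peak 6.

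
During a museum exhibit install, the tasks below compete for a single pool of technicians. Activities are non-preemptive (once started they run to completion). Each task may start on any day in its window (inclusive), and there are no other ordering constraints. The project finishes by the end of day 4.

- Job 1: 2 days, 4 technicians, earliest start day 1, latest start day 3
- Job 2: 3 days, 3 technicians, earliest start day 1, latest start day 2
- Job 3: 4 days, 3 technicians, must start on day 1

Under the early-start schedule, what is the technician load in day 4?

3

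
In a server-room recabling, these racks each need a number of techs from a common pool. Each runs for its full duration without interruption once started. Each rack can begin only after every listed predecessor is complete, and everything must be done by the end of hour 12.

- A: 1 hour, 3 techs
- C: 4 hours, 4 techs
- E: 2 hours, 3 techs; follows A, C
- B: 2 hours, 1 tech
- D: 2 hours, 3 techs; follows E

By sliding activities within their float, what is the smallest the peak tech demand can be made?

Early-start (A@1, C@1, E@5, B@1, D@7) gives peak 8: h1:8  h2:5  h3:4  h4:4  h5:3  h6:3  h7:3  h8:3  h9:0  h10:0  h11:0  h12:0.
Shift C→2, E→6, B→6, D→8.
Schedule A@1, C@2, E@6, B@6, D@8: h1:3  h2:4  h3:4  h4:4  h5:4  h6:4  h7:4  h8:3  h9:3  h10:0  h11:0  h12:0 — peak 4.

4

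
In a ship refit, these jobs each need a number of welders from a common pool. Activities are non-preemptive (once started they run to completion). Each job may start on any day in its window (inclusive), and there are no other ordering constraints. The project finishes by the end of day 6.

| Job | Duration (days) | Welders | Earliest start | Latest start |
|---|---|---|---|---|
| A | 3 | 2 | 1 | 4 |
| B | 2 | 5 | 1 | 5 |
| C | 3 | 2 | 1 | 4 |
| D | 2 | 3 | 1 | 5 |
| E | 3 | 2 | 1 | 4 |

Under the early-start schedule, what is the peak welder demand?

Early-start schedule: A@1, B@1, C@1, D@1, E@1.
Load per day: day 1: 14, day 2: 14, day 3: 6, day 4: 0, day 5: 0, day 6: 0.
Peak is 14.

14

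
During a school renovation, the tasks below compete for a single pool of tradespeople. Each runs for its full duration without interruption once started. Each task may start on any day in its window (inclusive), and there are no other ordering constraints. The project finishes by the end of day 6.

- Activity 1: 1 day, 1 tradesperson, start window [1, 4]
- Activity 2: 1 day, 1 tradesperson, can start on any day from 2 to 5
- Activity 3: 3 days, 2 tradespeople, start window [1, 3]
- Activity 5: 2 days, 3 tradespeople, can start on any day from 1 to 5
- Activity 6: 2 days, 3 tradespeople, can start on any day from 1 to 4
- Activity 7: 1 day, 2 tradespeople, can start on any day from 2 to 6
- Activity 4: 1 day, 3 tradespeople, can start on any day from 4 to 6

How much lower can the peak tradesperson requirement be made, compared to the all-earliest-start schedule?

Early-start peak: d1:9  d2:11  d3:2  d4:3  d5:0  d6:0 ⇒ 11.
Leveled (Activity 1@1, Activity 2@2, Activity 3@3, Activity 5@1, Activity 6@3, Activity 7@5, Activity 4@6): d1:4  d2:4  d3:5  d4:5  d5:4  d6:3 ⇒ 5.
Reduction 11 − 5 = 6.

6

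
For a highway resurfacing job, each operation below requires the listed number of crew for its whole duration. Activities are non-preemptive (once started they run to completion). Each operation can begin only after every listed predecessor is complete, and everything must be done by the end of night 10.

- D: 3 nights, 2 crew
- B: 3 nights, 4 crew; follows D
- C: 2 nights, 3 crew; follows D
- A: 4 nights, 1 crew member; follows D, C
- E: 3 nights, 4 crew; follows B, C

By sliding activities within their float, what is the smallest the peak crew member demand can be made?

Schedule D@1, B@4, C@4, A@6, E@7: n1:2  n2:2  n3:2  n4:7  n5:7  n6:5  n7:5  n8:5  n9:5  n10:0 — peak 7.
No arrangement of the 10 feasible schedules does better.

7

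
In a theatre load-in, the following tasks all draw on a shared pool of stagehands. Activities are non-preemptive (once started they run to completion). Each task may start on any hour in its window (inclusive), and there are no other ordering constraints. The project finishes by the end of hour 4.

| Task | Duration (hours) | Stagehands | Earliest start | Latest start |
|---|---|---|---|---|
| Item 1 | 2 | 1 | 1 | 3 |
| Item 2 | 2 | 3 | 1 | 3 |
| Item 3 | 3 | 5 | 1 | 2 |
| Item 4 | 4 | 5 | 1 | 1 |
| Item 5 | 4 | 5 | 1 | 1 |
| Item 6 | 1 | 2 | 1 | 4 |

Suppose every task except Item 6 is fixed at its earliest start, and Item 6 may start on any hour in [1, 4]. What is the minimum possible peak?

Item 6@1: h1:21  h2:19  h3:15  h4:10 → peak 21
Item 6@2: h1:19  h2:21  h3:15  h4:10 → peak 21
Item 6@3: h1:19  h2:19  h3:17  h4:10 → peak 19
Item 6@4: h1:19  h2:19  h3:15  h4:12 → peak 19
Best is Item 6@3, peak 19.

19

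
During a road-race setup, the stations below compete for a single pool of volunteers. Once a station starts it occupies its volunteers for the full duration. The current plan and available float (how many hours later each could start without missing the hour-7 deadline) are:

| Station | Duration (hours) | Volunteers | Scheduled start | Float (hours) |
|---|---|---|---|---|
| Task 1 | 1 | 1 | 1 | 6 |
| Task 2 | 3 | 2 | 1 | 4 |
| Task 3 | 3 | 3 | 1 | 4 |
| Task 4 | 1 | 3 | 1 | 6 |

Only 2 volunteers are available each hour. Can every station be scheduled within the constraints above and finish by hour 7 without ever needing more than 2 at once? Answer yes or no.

Total volunteer-hours = 19; over 7 hours the average is 19/7 > 2, so some hour must exceed 2.

no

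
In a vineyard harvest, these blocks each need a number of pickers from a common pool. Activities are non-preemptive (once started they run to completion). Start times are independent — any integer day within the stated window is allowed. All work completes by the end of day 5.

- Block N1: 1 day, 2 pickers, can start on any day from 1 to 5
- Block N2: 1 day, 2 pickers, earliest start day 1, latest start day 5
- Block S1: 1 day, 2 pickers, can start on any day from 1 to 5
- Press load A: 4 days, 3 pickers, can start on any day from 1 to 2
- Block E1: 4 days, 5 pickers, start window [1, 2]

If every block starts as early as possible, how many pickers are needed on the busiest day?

Early-start schedule: Block N1@1, Block N2@1, Block S1@1, Press load A@1, Block E1@1.
Load per day: day 1: 14, day 2: 8, day 3: 8, day 4: 8, day 5: 0.
Peak is 14.

14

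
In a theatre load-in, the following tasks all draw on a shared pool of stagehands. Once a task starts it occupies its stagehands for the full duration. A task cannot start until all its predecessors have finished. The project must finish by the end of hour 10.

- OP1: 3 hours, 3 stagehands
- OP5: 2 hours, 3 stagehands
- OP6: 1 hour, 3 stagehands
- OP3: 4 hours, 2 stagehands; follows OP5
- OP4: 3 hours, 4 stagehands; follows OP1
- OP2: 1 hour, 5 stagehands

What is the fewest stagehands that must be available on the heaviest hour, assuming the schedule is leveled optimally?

Early-start (OP1@1, OP5@1, OP6@1, OP3@3, OP4@4, OP2@1) gives peak 14: h1:14  h2:6  h3:5  h4:6  h5:6  h6:6  h7:0  h8:0  h9:0  h10:0.
Shift OP1→3, OP6→6, OP4→7, OP2→10.
Schedule OP1@3, OP5@1, OP6@6, OP3@3, OP4@7, OP2@10: h1:3  h2:3  h3:5  h4:5  h5:5  h6:5  h7:4  h8:4  h9:4  h10:5 — peak 5.
Total stagehand-hours = 43 over 10 hours ⇒ peak ≥ ⌈43/10⌉ = 5, so 5 is optimal.

5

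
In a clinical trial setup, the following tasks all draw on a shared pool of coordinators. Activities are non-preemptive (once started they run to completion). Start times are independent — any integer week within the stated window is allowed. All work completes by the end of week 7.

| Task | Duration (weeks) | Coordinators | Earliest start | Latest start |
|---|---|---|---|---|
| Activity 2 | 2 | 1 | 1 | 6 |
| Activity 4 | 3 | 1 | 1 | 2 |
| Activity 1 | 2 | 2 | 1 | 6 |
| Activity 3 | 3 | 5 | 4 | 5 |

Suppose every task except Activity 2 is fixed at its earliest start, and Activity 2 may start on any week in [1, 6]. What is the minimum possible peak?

Activity 2@1: w1:4  w2:4  w3:1  w4:5  w5:5  w6:5  w7:0 → peak 5
Activity 2@2: w1:3  w2:4  w3:2  w4:5  w5:5  w6:5  w7:0 → peak 5
Activity 2@3: w1:3  w2:3  w3:2  w4:6  w5:5  w6:5  w7:0 → peak 6
Activity 2@4: w1:3  w2:3  w3:1  w4:6  w5:6  w6:5  w7:0 → peak 6
Activity 2@5: w1:3  w2:3  w3:1  w4:5  w5:6  w6:6  w7:0 → peak 6
Activity 2@6: w1:3  w2:3  w3:1  w4:5  w5:5  w6:6  w7:1 → peak 6
Best is Activity 2@1, peak 5.

5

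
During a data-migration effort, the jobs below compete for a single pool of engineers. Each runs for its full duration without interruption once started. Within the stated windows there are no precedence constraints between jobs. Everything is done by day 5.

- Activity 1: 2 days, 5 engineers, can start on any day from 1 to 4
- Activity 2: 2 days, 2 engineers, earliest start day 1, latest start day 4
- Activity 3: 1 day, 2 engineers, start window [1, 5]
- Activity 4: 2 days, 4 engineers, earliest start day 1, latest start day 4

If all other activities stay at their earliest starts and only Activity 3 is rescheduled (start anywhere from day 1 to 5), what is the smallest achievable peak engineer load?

11

Activity 3@1: d1:13  d2:11  d3:0  d4:0  d5:0 → peak 13
Activity 3@2: d1:11  d2:13  d3:0  d4:0  d5:0 → peak 13
Activity 3@3: d1:11  d2:11  d3:2  d4:0  d5:0 → peak 11
Activity 3@4: d1:11  d2:11  d3:0  d4:2  d5:0 → peak 11
Activity 3@5: d1:11  d2:11  d3:0  d4:0  d5:2 → peak 11
Best is Activity 3@3, peak 11.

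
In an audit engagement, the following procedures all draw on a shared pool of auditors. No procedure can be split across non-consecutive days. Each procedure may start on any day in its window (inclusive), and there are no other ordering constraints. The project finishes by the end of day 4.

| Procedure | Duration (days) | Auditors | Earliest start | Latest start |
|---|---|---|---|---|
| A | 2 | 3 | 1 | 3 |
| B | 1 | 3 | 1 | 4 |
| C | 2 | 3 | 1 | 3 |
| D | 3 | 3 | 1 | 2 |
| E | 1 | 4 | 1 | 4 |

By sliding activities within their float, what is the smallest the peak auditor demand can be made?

Early-start (A@1, B@1, C@1, D@1, E@1) gives peak 16: d1:16  d2:9  d3:3  d4:0.
Shift D→2, E→3.
Schedule A@1, B@1, C@1, D@2, E@3: d1:9  d2:9  d3:7  d4:3 — peak 9.

9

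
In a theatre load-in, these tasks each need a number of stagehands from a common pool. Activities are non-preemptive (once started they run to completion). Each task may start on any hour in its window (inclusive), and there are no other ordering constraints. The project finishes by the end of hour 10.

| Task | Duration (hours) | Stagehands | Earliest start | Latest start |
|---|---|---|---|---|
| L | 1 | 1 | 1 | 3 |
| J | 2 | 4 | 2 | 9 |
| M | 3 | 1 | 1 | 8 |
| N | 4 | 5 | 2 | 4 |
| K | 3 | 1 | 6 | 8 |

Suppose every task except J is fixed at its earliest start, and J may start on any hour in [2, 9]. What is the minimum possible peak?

6

J@2: h1:2  h2:10  h3:10  h4:5  h5:5  h6:1  h7:1  h8:1  h9:0  h10:0 → peak 10
J@3: h1:2  h2:6  h3:10  h4:9  h5:5  h6:1  h7:1  h8:1  h9:0  h10:0 → peak 10
J@4: h1:2  h2:6  h3:6  h4:9  h5:9  h6:1  h7:1  h8:1  h9:0  h10:0 → peak 9
J@5: h1:2  h2:6  h3:6  h4:5  h5:9  h6:5  h7:1  h8:1  h9:0  h10:0 → peak 9
J@6: h1:2  h2:6  h3:6  h4:5  h5:5  h6:5  h7:5  h8:1  h9:0  h10:0 → peak 6
J@7: h1:2  h2:6  h3:6  h4:5  h5:5  h6:1  h7:5  h8:5  h9:0  h10:0 → peak 6
J@8: h1:2  h2:6  h3:6  h4:5  h5:5  h6:1  h7:1  h8:5  h9:4  h10:0 → peak 6
J@9: h1:2  h2:6  h3:6  h4:5  h5:5  h6:1  h7:1  h8:1  h9:4  h10:4 → peak 6
Best is J@6, peak 6.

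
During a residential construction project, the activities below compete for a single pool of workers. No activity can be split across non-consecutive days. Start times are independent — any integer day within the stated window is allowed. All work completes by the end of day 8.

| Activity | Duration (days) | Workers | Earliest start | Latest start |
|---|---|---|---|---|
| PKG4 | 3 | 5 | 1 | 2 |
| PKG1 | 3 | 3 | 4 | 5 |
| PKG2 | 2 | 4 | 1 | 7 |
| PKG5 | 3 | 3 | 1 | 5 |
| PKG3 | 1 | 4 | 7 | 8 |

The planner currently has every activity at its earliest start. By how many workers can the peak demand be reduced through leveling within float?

Early-start peak: d1:12  d2:12  d3:8  d4:3  d5:3  d6:3  d7:4  d8:0 ⇒ 12.
Leveled (PKG4@1, PKG1@4, PKG2@4, PKG5@1, PKG3@7): d1:8  d2:8  d3:8  d4:7  d5:7  d6:3  d7:4  d8:0 ⇒ 8.
Reduction 12 − 8 = 4.

4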